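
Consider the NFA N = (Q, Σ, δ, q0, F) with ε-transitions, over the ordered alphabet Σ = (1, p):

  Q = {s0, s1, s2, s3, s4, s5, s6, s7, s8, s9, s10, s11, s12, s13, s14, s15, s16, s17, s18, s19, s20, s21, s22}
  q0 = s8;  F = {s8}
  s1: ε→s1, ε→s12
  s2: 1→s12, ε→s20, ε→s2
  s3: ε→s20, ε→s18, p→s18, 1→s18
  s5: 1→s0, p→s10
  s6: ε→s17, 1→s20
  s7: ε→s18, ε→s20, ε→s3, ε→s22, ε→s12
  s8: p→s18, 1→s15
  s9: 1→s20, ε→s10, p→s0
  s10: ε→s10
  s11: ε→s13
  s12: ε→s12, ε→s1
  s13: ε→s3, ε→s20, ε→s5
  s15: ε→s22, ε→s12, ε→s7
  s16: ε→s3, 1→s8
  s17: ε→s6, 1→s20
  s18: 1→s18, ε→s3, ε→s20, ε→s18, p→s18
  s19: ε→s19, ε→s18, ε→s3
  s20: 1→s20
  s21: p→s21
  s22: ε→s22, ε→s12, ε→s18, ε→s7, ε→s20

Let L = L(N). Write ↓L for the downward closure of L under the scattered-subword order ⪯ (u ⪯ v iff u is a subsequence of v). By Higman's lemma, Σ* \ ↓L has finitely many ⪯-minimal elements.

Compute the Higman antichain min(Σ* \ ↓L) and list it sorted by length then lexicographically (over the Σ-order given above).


Antichain: [1, p].

|Q|=23, |F|=1, |δ|=52 (36 ε).
min D↑ (2 st, q0=0, F={1}): 0:1→1,p→1 1:1→1,p→1 (ε-aug+det+¬).
'1': run [9, 8] end={s1,s12,s15,s18,s20,s22,s3,s7} rej; 1/1 single-dels accept.
'p': run [9, 3] end={s18,s20,s3} — reject; 1/1 del acc.
2 minimals (antichain).


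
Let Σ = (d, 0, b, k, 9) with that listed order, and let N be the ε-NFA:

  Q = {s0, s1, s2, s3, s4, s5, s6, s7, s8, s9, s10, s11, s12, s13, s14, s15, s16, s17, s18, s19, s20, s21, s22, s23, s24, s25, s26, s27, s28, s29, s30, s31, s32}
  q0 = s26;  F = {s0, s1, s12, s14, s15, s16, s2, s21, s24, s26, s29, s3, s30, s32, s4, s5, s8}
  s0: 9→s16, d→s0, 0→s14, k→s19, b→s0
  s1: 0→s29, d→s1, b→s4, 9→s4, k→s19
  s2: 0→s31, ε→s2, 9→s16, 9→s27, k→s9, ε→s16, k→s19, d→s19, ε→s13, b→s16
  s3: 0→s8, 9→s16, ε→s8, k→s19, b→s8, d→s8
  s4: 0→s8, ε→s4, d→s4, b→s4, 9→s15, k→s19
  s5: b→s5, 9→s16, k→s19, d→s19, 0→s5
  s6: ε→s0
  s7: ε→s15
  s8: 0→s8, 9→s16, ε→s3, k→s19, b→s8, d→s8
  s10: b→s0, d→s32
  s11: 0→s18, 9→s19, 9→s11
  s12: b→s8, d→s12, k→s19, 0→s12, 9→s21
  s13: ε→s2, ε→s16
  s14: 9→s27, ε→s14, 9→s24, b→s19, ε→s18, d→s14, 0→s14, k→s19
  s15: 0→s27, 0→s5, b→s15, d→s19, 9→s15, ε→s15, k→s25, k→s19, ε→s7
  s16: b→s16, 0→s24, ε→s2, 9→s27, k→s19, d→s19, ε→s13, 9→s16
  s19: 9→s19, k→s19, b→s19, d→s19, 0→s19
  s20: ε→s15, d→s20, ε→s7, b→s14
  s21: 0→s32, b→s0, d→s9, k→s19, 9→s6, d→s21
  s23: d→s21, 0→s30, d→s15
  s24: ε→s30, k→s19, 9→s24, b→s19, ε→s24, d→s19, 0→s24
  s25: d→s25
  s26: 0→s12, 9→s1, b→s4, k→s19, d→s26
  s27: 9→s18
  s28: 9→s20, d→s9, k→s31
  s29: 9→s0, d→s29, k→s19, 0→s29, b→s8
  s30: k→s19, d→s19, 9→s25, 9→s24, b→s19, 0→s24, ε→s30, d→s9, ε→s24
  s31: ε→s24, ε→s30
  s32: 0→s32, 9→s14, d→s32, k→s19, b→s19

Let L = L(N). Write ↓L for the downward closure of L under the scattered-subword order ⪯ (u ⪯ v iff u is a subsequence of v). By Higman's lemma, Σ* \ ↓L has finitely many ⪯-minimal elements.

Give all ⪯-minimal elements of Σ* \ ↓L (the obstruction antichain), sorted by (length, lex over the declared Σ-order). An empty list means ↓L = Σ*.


min(Σ*\↓L) = [k, b9d, 090b, 999d].

|Q|=33, |F|=17, |δ|=138 (24 ε).
min D↑ (15 st, q0=0, F={3}): 0:d→0,0→1,b→2,k→3,9→4 1:d→1,0→1,b→5,k→3,9→6 2:d→2,0→5,b→2,k→3,9→7 3:d→3,0→3,b→3,k→3,9→3 4:d→4,0→8,b→2,k→3,9→2 5:d→5,0→5,b→5,k→3,9→9 6:d→6,0→10,b→11,k→3,9→11 7:d→3,0→12,b→7,k→3,9→7 8:d→8,0→8,b→5,k→3,9→11 9:d→3,0→13,b→9,k→3,9→9 10:d→10,0→10,b→3,k→3,9→14 11:d→11,0→14,b→11,k→3,9→9 12:d→3,0→12,b→12,k→3,9→9 13:d→3,0→13,b→3,k→3,9→13 14:d→14,0→14,b→3,k→3,9→13.
'k': N↓-sim [26, 3] end={s19,s25,s9} — reject; 1/1 deletions ∈↓L.
'b9d': N↓-sim [26, 19, 14, 3] end={s19,s25,s9} ∉↓L; 3/3 del acc.
'090b': N↓-sim [26, 21, 16, 10, 1] end={s19} — reject; 4/4 single-dels accept.
'999d': N↓-sim [26, 24, 20, 14, 3] end={s19,s25,s9} ∉↓L; 4/4 deletions ∈↓L.
4 words, ⪯-incomp.


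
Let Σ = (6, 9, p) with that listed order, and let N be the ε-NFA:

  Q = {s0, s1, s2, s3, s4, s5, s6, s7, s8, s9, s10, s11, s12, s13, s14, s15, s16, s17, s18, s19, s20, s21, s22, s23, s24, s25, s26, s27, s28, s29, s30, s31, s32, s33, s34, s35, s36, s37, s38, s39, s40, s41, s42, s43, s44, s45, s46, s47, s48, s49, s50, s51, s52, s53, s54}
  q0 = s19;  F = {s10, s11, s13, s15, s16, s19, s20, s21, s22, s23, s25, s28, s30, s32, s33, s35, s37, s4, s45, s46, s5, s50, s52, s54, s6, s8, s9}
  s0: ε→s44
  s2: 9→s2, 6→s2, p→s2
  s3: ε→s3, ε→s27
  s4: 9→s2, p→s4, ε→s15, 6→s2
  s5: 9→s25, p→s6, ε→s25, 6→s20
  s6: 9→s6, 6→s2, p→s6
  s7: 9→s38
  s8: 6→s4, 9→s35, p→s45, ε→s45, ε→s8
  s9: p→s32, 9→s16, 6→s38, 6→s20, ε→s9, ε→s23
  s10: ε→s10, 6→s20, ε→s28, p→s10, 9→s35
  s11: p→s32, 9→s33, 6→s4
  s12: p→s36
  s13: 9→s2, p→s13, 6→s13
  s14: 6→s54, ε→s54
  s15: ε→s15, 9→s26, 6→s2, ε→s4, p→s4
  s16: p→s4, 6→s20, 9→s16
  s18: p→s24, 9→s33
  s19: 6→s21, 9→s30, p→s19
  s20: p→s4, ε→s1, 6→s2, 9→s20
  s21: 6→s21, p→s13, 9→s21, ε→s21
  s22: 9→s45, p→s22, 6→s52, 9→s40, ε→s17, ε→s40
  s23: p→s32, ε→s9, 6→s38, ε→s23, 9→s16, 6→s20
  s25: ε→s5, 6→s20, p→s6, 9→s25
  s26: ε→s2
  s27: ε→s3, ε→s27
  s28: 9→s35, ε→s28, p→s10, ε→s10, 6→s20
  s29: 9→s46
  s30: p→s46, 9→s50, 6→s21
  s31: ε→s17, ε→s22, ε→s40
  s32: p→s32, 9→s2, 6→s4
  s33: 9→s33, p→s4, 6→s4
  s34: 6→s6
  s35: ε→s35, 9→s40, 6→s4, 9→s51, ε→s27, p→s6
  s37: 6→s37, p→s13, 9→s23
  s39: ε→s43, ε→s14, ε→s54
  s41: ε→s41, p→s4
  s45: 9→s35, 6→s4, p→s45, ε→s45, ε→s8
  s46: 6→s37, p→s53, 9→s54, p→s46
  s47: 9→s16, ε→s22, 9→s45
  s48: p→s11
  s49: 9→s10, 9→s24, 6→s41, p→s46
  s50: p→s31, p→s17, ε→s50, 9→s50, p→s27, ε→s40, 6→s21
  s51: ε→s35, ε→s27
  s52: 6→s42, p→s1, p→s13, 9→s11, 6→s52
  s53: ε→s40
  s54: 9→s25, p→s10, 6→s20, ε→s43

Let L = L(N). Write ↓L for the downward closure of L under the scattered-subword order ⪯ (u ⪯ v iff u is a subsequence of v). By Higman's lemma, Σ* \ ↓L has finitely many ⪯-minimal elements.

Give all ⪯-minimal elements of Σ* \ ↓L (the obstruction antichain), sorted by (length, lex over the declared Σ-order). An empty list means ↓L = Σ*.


|Q|=55, |F|=27, |δ|=152 (44 ε).
min D↑ (23 st, q0=0, F={6}): 0:6→1,9→2,p→0 1:6→1,9→1,p→3 2:6→1,9→4,p→5 3:6→3,9→6,p→3 4:6→1,9→4,p→7 5:6→8,9→9,p→5 6:6→6,9→6,p→6 7:6→10,9→11,p→7 8:6→8,9→12,p→3 9:6→13,9→14,p→15 10:6→10,9→16,p→3 11:6→17,9→18,p→11 12:6→13,9→19,p→20 13:6→6,9→13,p→17 14:6→13,9→14,p→21 15:6→13,9→18,p→15 16:6→17,9→22,p→20 17:6→6,9→6,p→17 18:6→17,9→18,p→21 19:6→13,9→19,p→17 20:6→17,9→6,p→20 21:6→6,9→21,p→21 22:6→17,9→22,p→17.
'6p9': N↓-sim [40, 18, 7, 2] end={s2,s26} — reject; 3/3 single-dels accept.
'9p966': N↓-sim [40, 39, 36, 27, 7, 1] end={s2} — reject; 5/5 deletions ∈↓L.
'99p969': |S_i|=[40, 39, 35, 25, 17, 4, 2] end={s2,s26} rej; 6/6 single-dels accept.
'9p99p6': run [40, 39, 36, 27, 16, 5, 1] end={s2} rej; 6/6 single-dels accept.
4 obstructions.

min(Σ*\↓L) = [6p9, 9p966, 99p969, 9p99p6].


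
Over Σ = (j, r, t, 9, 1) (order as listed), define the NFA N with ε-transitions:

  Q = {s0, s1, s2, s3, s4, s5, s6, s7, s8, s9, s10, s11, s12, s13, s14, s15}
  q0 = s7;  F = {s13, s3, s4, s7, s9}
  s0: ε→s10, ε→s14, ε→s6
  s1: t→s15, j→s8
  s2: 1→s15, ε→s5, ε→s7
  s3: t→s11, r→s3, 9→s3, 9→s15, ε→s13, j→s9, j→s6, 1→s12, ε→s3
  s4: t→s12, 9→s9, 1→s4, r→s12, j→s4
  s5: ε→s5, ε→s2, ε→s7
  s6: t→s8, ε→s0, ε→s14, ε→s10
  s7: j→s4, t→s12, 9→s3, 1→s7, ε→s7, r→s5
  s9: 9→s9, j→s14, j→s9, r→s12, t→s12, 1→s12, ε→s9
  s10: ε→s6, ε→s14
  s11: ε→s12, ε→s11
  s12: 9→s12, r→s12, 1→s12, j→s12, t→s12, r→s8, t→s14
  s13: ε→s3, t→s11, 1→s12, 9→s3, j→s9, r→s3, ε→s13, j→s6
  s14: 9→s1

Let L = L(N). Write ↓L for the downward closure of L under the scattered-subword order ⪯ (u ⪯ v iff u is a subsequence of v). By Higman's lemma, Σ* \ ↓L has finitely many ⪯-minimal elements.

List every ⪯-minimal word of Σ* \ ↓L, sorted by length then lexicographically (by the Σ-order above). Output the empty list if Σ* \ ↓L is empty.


|Q|=16, |F|=5, |δ|=62 (21 ε).
min D↑ (5 st, q0=0, F={2}): 0:j→1,r→0,t→2,9→3,1→0 1:j→1,r→2,t→2,9→4,1→1 2:j→2,r→2,t→2,9→2,1→2 3:j→4,r→3,t→2,9→3,1→2 4:j→4,r→2,t→2,9→4,1→2.
't': run [16, 6] end={s1,s11,s12,s14,s15,s8} ∉↓L; 1/1 deletions ∈↓L.
'jr': N↓-sim [16, 10, 5] end={s1,s12,s14,s15,s8} ∉↓L; 2/2 del acc.
'91': run [16, 12, 5] end={s1,s12,s14,s15,s8} — reject; 2/2 single-dels accept.
3 minimals (antichain).

A = [t, jr, 91].


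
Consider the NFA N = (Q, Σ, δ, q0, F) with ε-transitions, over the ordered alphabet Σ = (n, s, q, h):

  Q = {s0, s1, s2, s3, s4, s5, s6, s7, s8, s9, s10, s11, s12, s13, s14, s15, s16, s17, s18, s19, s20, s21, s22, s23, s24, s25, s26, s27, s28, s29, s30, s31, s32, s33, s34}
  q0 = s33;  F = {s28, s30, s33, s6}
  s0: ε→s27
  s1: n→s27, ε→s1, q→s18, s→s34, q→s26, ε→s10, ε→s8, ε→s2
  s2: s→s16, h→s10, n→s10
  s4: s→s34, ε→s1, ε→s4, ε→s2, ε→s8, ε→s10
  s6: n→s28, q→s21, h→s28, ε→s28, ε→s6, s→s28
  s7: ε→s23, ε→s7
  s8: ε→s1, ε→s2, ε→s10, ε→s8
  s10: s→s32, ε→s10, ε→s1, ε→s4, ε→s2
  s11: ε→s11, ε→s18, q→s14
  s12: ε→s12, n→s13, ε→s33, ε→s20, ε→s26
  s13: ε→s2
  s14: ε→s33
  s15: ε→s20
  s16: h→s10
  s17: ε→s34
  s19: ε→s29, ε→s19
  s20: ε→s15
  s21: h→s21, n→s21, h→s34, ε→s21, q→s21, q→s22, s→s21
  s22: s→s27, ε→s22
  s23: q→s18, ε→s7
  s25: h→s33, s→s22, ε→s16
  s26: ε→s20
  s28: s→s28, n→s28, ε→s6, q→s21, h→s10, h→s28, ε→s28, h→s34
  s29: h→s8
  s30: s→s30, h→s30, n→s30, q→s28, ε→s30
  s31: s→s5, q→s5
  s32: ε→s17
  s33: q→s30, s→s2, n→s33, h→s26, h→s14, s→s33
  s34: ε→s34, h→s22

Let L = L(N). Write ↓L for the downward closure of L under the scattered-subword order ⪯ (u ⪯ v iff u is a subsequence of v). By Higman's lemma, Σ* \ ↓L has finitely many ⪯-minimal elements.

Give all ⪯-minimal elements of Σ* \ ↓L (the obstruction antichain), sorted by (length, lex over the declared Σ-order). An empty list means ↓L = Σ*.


|Q|=35, |F|=4, |δ|=91 (45 ε).
min D↑ (4 st, q0=0, F={3}): 0:n→0,s→0,q→1,h→0 1:n→1,s→1,q→2,h→1 2:n→2,s→2,q→3,h→2 3:n→3,s→3,q→3,h→3 (ε-aug+det+¬).
'qqq': run [21, 19, 18, 8] end={s15,s18,s20,s21,s22,s26,s27,s34} — reject; 3/3 single-dels accept.
1 words, ⪯-incomp.

min(Σ*\↓L) = [qqq].


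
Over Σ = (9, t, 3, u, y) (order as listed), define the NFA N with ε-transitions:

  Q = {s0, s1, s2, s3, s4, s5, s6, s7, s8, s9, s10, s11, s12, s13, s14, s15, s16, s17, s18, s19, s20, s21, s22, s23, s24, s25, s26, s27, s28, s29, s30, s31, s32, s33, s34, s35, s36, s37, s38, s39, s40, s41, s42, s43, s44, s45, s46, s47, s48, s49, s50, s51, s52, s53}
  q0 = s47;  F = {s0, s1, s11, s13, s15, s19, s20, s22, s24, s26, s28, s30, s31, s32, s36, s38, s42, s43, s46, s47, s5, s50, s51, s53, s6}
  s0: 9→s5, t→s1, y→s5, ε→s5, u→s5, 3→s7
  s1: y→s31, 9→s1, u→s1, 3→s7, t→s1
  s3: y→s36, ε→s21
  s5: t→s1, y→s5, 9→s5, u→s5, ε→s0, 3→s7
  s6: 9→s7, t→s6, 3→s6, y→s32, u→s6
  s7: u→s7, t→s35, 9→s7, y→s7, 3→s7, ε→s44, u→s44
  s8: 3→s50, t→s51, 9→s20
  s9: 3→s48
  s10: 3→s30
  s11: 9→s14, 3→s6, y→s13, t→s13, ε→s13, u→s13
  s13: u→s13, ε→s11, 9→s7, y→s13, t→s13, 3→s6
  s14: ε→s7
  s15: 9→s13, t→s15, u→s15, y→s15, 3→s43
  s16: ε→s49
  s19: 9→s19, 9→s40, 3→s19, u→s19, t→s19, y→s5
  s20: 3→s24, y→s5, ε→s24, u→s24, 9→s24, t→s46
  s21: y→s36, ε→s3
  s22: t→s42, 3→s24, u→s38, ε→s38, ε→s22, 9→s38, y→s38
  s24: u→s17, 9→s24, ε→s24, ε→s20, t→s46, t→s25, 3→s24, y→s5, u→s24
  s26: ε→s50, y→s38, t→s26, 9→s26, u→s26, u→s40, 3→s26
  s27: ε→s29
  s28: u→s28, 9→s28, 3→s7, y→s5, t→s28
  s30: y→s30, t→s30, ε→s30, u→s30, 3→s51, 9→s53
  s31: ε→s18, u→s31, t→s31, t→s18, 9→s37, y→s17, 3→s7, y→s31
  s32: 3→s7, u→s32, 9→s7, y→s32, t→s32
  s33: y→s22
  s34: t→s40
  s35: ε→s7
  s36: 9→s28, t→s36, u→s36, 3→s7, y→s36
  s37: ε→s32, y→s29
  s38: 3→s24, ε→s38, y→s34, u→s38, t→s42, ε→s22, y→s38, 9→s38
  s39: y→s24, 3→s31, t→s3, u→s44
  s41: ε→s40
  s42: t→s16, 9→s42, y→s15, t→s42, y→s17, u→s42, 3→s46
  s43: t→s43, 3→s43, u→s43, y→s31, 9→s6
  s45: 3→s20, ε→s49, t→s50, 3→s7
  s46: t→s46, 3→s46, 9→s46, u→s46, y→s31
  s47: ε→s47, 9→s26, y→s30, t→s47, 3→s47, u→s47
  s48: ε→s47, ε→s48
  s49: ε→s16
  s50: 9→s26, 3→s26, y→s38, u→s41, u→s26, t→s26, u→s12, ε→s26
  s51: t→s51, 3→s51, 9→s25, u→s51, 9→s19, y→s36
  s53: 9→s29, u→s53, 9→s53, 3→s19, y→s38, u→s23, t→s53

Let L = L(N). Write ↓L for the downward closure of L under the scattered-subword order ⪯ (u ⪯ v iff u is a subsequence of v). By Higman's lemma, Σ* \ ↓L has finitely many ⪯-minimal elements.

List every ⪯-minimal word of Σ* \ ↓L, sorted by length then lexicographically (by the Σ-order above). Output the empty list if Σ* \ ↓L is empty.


|Q|=54, |F|=25, |δ|=191 (29 ε).
min D↑ (21 st, q0=0, F={14}): 0:9→1,t→0,3→0,u→0,y→2 1:9→1,t→1,3→1,u→1,y→3 2:9→4,t→2,3→5,u→2,y→2 3:9→3,t→6,3→7,u→3,y→3 4:9→4,t→4,3→8,u→4,y→3 5:9→8,t→5,3→5,u→5,y→9 6:9→6,t→6,3→10,u→6,y→11 7:9→7,t→10,3→7,u→7,y→12 8:9→8,t→8,3→8,u→8,y→12 9:9→13,t→9,3→14,u→9,y→9 10:9→10,t→10,3→10,u→10,y→15 11:9→16,t→11,3→17,u→11,y→11 12:9→12,t→18,3→14,u→12,y→12 13:9→13,t→13,3→14,u→13,y→12 14:9→14,t→14,3→14,u→14,y→14 15:9→19,t→15,3→14,u→15,y→15 16:9→14,t→16,3→20,u→16,y→16 17:9→20,t→17,3→17,u→17,y→15 18:9→18,t→18,3→14,u→18,y→15 19:9→14,t→19,3→14,u→19,y→19 20:9→14,t→20,3→20,u→20,y→19.
'y3y3': N↓-sim [41, 36, 23, 14, 3] end={s35,s44,s7} ∉↓L; 4/4 del acc.
'9yty99': run [41, 37, 29, 22, 15, 10, 4] end={s14,s35,s44,s7} rej; 6/6 single-dels accept.
2 minimals (antichain).

Antichain: [y3y3, 9yty99].


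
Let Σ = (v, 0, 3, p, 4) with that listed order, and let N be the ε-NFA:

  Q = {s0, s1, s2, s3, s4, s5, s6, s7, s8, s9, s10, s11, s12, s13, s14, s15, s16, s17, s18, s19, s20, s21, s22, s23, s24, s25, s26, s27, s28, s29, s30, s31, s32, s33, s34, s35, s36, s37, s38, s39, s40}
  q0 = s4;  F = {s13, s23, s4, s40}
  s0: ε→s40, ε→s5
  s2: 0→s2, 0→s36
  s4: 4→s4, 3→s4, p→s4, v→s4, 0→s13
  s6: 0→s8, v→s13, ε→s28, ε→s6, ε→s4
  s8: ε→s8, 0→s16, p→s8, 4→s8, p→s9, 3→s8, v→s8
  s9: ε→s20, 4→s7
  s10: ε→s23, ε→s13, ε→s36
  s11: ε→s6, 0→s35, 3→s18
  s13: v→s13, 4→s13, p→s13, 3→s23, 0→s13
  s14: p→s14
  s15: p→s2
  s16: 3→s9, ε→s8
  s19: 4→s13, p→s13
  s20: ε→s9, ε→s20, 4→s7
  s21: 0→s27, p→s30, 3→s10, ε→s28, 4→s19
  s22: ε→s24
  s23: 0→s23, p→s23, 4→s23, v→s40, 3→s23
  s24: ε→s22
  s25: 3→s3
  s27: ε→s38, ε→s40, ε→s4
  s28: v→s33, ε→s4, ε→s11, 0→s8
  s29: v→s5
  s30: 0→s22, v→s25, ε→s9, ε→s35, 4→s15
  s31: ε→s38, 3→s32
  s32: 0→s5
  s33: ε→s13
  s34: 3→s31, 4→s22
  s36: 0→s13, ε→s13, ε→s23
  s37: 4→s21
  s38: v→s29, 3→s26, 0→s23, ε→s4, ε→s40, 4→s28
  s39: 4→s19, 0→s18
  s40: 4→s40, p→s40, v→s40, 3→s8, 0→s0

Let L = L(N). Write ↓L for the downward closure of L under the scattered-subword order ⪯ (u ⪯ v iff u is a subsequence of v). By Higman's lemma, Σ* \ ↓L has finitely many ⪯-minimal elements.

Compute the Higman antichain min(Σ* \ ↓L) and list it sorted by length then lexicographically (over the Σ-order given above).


A = [03v3].

|Q|=41, |F|=4, |δ|=92 (30 ε).
min D↑ (5 st, q0=0, F={4}): 0:v→0,0→1,3→0,p→0,4→0 1:v→1,0→1,3→2,p→1,4→1 2:v→3,0→2,3→2,p→2,4→2 3:v→3,0→3,3→4,p→3,4→3 4:v→4,0→4,3→4,p→4,4→4 (ε-aug+det+¬).
'03v3': run [11, 10, 9, 8, 5] end={s16,s20,s7,s8,s9} ∉↓L; 4/4 del acc.
1 obstructions.


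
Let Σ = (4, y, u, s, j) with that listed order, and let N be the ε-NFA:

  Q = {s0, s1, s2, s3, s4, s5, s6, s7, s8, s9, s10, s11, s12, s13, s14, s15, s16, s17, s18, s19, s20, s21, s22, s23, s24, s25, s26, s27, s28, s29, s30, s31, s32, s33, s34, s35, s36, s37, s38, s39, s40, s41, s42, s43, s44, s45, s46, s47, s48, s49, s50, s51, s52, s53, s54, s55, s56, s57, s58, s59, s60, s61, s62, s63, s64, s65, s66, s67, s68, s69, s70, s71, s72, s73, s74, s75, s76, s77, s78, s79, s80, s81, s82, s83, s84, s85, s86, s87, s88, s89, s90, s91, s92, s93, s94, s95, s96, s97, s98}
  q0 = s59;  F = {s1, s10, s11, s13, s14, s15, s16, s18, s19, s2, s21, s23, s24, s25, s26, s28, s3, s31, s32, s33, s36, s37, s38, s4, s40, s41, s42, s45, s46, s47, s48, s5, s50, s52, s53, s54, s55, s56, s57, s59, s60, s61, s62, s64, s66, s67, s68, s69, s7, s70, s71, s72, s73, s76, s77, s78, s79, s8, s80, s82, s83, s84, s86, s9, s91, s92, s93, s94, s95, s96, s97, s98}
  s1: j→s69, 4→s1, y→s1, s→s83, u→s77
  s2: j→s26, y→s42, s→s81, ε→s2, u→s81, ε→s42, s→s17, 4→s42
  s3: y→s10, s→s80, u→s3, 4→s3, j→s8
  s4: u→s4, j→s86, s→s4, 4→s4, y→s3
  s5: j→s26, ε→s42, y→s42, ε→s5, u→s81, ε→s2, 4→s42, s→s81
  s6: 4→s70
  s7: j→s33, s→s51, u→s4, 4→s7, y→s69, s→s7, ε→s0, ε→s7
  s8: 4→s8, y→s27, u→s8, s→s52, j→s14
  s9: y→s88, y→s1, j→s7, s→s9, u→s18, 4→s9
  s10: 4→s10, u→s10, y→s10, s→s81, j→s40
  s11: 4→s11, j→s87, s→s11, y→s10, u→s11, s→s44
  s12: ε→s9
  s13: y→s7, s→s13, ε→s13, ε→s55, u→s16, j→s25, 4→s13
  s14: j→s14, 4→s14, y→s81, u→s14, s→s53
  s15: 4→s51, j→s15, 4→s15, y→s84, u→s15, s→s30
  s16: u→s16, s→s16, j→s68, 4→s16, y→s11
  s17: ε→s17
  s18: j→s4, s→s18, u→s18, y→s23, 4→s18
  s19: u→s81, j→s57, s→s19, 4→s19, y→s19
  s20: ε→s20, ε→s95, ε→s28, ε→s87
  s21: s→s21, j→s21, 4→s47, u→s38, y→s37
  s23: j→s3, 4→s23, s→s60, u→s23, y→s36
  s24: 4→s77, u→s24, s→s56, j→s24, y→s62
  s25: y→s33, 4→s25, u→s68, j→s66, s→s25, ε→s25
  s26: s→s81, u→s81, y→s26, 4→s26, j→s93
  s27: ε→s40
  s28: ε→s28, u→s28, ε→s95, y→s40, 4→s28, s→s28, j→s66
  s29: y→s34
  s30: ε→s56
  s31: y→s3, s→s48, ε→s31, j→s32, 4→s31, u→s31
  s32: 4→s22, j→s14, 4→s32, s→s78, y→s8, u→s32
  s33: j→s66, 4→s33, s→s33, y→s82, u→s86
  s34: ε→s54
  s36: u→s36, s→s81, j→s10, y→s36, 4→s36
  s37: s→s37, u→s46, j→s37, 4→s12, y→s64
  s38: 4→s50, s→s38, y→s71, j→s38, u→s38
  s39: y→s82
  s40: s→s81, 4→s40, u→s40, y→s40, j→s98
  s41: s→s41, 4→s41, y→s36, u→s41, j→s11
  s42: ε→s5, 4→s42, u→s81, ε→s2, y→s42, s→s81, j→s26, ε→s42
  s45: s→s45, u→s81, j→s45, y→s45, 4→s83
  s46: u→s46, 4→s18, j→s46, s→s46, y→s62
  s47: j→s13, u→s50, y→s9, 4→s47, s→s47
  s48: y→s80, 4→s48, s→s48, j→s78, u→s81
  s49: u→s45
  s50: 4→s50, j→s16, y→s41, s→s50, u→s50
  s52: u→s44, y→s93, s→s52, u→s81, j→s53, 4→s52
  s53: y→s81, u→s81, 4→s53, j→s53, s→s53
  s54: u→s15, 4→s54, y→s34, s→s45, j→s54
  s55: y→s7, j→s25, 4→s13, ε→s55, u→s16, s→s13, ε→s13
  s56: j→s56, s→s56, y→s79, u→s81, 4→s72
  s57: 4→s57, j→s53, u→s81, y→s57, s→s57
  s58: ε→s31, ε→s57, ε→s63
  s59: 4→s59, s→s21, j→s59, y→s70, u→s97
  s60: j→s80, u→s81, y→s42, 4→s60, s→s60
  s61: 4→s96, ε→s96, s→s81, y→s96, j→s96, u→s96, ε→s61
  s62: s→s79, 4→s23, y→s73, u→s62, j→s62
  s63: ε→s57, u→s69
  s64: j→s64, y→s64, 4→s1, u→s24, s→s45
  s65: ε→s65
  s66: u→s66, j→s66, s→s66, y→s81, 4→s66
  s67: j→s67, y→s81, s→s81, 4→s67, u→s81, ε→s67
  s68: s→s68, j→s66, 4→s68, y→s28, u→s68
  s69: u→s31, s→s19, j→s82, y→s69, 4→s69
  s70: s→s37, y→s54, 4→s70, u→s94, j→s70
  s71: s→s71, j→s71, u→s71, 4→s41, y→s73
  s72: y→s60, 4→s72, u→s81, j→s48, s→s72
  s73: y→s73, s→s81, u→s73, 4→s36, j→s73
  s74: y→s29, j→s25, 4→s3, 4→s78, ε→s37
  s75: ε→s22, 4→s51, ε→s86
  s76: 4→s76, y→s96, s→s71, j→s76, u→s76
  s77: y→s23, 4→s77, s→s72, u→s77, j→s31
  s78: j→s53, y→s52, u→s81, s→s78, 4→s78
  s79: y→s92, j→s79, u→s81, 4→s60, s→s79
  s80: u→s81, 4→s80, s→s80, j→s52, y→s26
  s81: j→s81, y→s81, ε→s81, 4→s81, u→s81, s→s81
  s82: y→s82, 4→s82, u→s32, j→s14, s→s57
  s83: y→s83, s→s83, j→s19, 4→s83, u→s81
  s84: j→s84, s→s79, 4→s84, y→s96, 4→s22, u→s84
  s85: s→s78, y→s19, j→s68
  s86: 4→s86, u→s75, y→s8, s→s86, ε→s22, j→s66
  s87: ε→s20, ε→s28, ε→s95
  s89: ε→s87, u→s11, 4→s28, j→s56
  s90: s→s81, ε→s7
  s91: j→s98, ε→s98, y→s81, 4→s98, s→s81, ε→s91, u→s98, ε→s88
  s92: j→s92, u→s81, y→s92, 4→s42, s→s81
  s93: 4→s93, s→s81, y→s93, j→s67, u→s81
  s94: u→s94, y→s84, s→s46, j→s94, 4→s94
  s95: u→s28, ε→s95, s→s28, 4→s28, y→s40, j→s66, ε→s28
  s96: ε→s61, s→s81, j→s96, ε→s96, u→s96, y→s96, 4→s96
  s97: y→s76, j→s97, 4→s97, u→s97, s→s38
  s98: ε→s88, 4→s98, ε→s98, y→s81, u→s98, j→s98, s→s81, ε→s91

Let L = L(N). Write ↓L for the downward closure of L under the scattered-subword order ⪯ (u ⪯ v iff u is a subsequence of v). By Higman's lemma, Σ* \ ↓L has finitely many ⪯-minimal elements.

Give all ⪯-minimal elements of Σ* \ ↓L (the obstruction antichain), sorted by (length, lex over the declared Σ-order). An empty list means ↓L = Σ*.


A = [yysu, uyys, s4jjjy].

|Q|=99, |F|=72, |δ|=445 (55 ε).
min D↑ (67 st, q0=0, F={22}): 0:4→0,y→1,u→2,s→3,j→0 1:4→1,y→4,u→5,s→6,j→1 2:4→2,y→7,u→2,s→8,j→2 3:4→9,y→6,u→8,s→3,j→3 4:4→4,y→4,u→10,s→11,j→4 5:4→5,y→12,u→5,s→13,j→5 6:4→14,y→15,u→13,s→6,j→6 7:4→7,y→16,u→7,s→17,j→7 8:4→18,y→17,u→8,s→8,j→8 9:4→9,y→14,u→18,s→9,j→19 10:4→10,y→12,u→10,s→20,j→10 11:4→21,y→11,u→22,s→11,j→11 12:4→12,y→16,u→12,s→23,j→12 13:4→24,y→25,u→13,s→13,j→13 14:4→14,y→26,u→24,s→14,j→27 15:4→26,y→15,u→28,s→11,j→15 16:4→16,y→16,u→16,s→22,j→16 17:4→29,y→30,u→17,s→17,j→17 18:4→18,y→29,u→18,s→18,j→31 19:4→19,y→27,u→31,s→19,j→32 20:4→33,y→23,u→22,s→20,j→20 21:4→21,y→21,u→22,s→21,j→34 22:4→22,y→22,u→22,s→22,j→22 23:4→35,y→36,u→22,s→23,j→23 24:4→24,y→37,u→24,s→24,j→38 25:4→37,y→30,u→25,s→23,j→25 26:4→26,y→26,u→39,s→21,j→40 27:4→27,y→40,u→38,s→27,j→41 28:4→39,y→25,u→28,s→20,j→28 29:4→29,y→42,u→29,s→29,j→43 30:4→42,y→30,u→30,s→22,j→30 31:4→31,y→43,u→31,s→31,j→44 32:4→32,y→41,u→44,s→32,j→45 33:4→33,y→35,u→22,s→33,j→46 34:4→34,y→34,u→22,s→34,j→47 35:4→35,y→48,u→22,s→35,j→49 36:4→48,y→36,u→22,s→22,j→36 37:4→37,y→42,u→37,s→35,j→50 38:4→38,y→50,u→38,s→38,j→51 39:4→39,y→37,u→39,s→33,j→52 40:4→40,y→40,u→52,s→34,j→53 41:4→41,y→53,u→51,s→41,j→45 42:4→42,y→42,u→42,s→22,j→54 43:4→43,y→54,u→43,s→43,j→55 44:4→44,y→55,u→44,s→44,j→45 45:4→45,y→22,u→45,s→45,j→45 46:4→46,y→49,u→22,s→46,j→56 47:4→47,y→47,u→22,s→47,j→57 48:4→48,y→48,u→22,s→22,j→58 49:4→49,y→58,u→22,s→49,j→59 50:4→50,y→54,u→50,s→49,j→60 51:4→51,y→60,u→51,s→51,j→45 52:4→52,y→50,u→52,s→46,j→61 53:4→53,y→53,u→61,s→47,j→62 54:4→54,y→54,u→54,s→22,j→63 55:4→55,y→63,u→55,s→55,j→45 56:4→56,y→59,u→22,s→56,j→57 57:4→57,y→22,u→22,s→57,j→57 58:4→58,y→58,u→22,s→22,j→64 59:4→59,y→64,u→22,s→59,j→57 60:4→60,y→63,u→60,s→59,j→62 61:4→61,y→60,u→61,s→56,j→62 62:4→62,y→22,u→62,s→57,j→62 63:4→63,y→63,u→63,s→22,j→65 64:4→64,y→64,u→22,s→22,j→66 65:4→65,y→22,u→65,s→22,j→65 66:4→66,y→22,u→22,s→22,j→66.
'yysu': run [86, 75, 53, 24, 2] end={s44,s81} ∉↓L; 4/4 deletions ∈↓L.
'uyys': run [86, 63, 41, 19, 2] end={s17,s81} — reject; 4/4 single-dels accept.
's4jjjy': N↓-sim [86, 75, 61, 44, 29, 8, 1] end={s81} ∉↓L; 6/6 deletions ∈↓L.
3 minimals (antichain).


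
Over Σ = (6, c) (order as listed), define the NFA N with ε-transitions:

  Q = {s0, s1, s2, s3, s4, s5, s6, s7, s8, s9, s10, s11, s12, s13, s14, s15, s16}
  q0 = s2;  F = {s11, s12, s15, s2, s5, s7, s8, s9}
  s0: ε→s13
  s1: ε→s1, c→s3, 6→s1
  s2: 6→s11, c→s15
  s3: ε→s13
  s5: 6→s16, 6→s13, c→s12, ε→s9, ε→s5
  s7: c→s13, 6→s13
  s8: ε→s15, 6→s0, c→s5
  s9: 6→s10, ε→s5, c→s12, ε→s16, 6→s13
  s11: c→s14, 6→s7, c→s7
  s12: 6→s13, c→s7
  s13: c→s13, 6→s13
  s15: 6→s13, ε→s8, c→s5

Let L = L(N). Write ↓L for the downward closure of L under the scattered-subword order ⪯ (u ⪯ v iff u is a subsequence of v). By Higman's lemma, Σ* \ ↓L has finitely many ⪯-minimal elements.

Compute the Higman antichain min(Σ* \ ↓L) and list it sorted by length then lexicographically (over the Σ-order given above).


min(Σ*\↓L) = [c6, 666, 66c, 6cc, ccccc].

|Q|=17, |F|=8, |δ|=32 (9 ε).
min D↑ (7 st, q0=0, F={4}): 0:6→1,c→2 1:6→3,c→3 2:6→4,c→5 3:6→4,c→4 4:6→4,c→4 5:6→4,c→6 6:6→4,c→3.
'c6': |S_i|=[13, 11, 4] end={s0,s10,s13,s16} ∉↓L; 2/2 deletions ∈↓L.
'666': |S_i|=[13, 7, 2, 1] end={s13} — reject; 3/3 del acc.
'66c': run [13, 7, 2, 1] end={s13} rej; 3/3 del acc.
'6cc': |S_i|=[13, 7, 3, 1] end={s13} rej; 3/3 del acc.
'ccccc': N↓-sim [13, 11, 7, 3, 2, 1] end={s13} — reject; 5/5 deletions ∈↓L.
5 obstructions.


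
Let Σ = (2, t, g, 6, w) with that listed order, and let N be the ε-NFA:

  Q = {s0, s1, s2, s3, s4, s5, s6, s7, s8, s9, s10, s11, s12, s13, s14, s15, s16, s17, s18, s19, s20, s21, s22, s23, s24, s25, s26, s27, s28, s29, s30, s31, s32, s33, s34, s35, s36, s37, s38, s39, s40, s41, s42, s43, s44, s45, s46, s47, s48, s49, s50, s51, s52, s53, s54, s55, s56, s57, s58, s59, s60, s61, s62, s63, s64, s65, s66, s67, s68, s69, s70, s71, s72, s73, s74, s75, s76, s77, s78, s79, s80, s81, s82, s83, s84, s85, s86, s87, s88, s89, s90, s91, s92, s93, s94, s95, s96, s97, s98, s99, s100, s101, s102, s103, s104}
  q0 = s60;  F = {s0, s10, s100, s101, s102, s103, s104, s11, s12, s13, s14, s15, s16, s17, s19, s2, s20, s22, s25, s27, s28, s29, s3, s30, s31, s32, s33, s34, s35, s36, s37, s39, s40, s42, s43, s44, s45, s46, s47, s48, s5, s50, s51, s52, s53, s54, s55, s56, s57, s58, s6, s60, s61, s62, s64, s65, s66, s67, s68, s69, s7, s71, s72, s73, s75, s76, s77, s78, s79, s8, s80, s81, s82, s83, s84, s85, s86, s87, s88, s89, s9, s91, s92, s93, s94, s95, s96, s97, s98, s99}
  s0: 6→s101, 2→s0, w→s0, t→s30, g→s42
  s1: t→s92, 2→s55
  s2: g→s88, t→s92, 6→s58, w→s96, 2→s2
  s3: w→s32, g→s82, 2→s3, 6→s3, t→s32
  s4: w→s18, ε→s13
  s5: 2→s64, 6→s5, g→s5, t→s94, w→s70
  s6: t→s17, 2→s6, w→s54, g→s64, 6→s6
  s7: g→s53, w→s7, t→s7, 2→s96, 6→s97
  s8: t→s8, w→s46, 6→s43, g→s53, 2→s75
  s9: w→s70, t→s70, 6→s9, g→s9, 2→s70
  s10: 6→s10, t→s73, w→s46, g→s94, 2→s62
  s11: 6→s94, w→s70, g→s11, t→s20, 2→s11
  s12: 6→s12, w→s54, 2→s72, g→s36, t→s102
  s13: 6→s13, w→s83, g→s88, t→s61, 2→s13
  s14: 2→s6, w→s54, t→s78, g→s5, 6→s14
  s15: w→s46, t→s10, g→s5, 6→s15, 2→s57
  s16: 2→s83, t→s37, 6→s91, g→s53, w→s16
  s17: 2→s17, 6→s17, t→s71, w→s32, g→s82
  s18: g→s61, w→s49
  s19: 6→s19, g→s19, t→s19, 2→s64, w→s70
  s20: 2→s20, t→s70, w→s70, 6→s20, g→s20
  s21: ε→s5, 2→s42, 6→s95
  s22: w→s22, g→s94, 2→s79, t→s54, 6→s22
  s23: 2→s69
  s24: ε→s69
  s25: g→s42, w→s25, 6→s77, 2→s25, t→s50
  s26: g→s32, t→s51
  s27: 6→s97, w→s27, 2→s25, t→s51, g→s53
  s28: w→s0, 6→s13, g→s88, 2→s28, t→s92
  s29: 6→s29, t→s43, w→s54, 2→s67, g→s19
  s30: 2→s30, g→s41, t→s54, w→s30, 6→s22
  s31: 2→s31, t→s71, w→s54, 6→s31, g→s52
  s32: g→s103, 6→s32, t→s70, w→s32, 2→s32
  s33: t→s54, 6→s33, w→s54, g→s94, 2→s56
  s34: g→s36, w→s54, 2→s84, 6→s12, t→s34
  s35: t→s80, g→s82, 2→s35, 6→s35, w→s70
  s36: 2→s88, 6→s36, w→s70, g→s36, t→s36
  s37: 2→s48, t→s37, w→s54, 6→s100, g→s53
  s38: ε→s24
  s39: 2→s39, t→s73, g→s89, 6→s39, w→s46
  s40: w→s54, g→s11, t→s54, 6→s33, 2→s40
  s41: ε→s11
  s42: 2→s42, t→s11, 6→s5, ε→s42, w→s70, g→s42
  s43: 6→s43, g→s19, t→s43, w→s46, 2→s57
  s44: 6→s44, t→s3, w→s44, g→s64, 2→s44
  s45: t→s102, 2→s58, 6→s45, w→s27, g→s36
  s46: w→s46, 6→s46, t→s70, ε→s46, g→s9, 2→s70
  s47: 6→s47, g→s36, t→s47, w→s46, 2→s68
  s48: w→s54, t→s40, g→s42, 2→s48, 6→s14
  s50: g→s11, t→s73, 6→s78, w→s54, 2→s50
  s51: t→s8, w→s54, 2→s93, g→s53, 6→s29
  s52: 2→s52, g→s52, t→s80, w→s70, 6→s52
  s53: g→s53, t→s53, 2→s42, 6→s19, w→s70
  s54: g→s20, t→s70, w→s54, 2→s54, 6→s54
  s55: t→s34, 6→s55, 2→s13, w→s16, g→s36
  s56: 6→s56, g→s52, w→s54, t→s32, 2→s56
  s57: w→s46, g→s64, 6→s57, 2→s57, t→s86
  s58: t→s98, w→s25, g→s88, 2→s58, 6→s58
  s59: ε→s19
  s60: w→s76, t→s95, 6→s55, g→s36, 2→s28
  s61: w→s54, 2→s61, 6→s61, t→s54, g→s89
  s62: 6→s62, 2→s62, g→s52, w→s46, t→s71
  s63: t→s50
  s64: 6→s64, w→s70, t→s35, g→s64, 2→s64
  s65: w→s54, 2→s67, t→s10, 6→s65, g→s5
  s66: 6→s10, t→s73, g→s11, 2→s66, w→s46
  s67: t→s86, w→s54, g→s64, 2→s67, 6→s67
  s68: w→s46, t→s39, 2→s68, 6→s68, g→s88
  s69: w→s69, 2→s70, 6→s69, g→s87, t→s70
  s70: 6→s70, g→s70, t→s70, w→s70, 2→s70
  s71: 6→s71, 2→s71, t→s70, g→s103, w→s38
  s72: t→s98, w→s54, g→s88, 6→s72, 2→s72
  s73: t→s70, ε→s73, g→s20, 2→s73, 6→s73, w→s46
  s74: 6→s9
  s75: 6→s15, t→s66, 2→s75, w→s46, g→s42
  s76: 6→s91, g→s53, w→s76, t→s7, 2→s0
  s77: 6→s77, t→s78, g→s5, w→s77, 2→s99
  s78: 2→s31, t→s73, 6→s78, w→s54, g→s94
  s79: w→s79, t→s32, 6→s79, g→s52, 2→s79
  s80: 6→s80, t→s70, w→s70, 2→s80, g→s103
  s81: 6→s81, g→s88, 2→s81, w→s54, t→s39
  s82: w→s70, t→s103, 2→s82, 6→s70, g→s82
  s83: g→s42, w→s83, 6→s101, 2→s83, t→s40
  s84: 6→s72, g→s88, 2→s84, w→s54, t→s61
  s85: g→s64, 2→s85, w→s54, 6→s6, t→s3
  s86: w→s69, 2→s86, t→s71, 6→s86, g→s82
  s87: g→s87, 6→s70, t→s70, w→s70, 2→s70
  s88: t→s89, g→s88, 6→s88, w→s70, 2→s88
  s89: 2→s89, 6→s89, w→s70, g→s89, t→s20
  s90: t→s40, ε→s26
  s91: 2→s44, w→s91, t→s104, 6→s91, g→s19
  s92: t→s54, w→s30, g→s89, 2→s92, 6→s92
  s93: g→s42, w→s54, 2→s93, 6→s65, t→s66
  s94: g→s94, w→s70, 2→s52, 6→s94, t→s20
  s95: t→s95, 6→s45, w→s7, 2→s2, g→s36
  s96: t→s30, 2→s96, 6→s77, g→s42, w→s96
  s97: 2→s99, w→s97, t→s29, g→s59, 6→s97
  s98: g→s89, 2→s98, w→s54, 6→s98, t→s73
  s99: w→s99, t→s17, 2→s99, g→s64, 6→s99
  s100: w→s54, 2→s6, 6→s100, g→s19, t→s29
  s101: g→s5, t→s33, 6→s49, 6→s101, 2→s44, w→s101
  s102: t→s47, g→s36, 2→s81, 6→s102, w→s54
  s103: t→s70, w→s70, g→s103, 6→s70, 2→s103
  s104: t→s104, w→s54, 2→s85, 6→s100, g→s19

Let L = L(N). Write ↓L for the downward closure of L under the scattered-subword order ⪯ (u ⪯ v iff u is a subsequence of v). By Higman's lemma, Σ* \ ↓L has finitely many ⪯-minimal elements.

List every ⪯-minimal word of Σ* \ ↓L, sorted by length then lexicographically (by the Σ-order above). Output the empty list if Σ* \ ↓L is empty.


A = [gw, 2ttt, 6twt, t6ttw2, w62tg6].

|Q|=105, |F|=90, |δ|=479 (10 ε).
min D↑ (91 st, q0=0, F={13}): 0:2→1,t→2,g→3,6→4,w→5 1:2→1,t→6,g→7,6→8,w→9 2:2→10,t→2,g→3,6→11,w→12 3:2→7,t→3,g→3,6→3,w→13 4:2→8,t→14,g→3,6→4,w→15 5:2→9,t→12,g→16,6→17,w→5 6:2→6,t→18,g→19,6→6,w→20 7:2→7,t→19,g→7,6→7,w→13 8:2→8,t→21,g→7,6→8,w→22 9:2→9,t→20,g→23,6→24,w→9 10:2→10,t→6,g→7,6→25,w→26 11:2→25,t→27,g→3,6→11,w→28 12:2→26,t→12,g→16,6→29,w→12 13:2→13,t→13,g→13,6→13,w→13 14:2→30,t→14,g→3,6→31,w→18 15:2→22,t→32,g→16,6→17,w→15 16:2→23,t→16,g→16,6→33,w→13 17:2→34,t→35,g→33,6→17,w→17 18:2→18,t→13,g→36,6→18,w→18 19:2→19,t→36,g→19,6→19,w→13 20:2→20,t→18,g→37,6→38,w→20 21:2→21,t→18,g→19,6→21,w→18 22:2→22,t→39,g→23,6→24,w→22 23:2→23,t→37,g→23,6→40,w→13 24:2→34,t→41,g→40,6→24,w→24 25:2→25,t→42,g→7,6→25,w→43 26:2→26,t→20,g→23,6→44,w→26 27:2→45,t→46,g→3,6→27,w→18 28:2→43,t→47,g→16,6→29,w→28 29:2→48,t→49,g→33,6→29,w→29 30:2→30,t→21,g→7,6→50,w→18 31:2→50,t→27,g→3,6→31,w→18 32:2→51,t→32,g→16,6→52,w→18 33:2→53,t→33,g→33,6→33,w→13 34:2→34,t→54,g→53,6→34,w→34 35:2→55,t→35,g→33,6→52,w→18 36:2→36,t→13,g→36,6→36,w→13 37:2→37,t→36,g→37,6→56,w→13 38:2→57,t→18,g→56,6→38,w→38 39:2→39,t→18,g→37,6→41,w→18 40:2→53,t→56,g→40,6→40,w→13 41:2→58,t→18,g→56,6→41,w→18 42:2→42,t→59,g→19,6→42,w→18 43:2→43,t→60,g→23,6→44,w→43 44:2→48,t→61,g→40,6→44,w→44 45:2→45,t→62,g→7,6→45,w→18 46:2→63,t→46,g→3,6→46,w→64 47:2→65,t→66,g→16,6→49,w→18 48:2→48,t→67,g→53,6→48,w→48 49:2→68,t→69,g→33,6→49,w→18 50:2→50,t→42,g→7,6→50,w→18 51:2→51,t→39,g→23,6→70,w→18 52:2→71,t→49,g→33,6→52,w→18 53:2→53,t→72,g→53,6→53,w→13 54:2→54,t→73,g→74,6→54,w→73 55:2→55,t→54,g→53,6→71,w→18 56:2→75,t→36,g→56,6→56,w→13 57:2→57,t→73,g→75,6→57,w→57 58:2→58,t→73,g→75,6→58,w→18 59:2→59,t→13,g→36,6→59,w→64 60:2→60,t→59,g→37,6→61,w→18 61:2→76,t→59,g→56,6→61,w→18 62:2→62,t→59,g→19,6→62,w→64 63:2→63,t→62,g→7,6→63,w→64 64:2→13,t→13,g→77,6→64,w→64 65:2→65,t→78,g→23,6→79,w→18 66:2→80,t→66,g→16,6→69,w→64 67:2→67,t→81,g→74,6→67,w→73 68:2→68,t→82,g→53,6→68,w→18 69:2→83,t→69,g→33,6→69,w→64 70:2→71,t→61,g→40,6→70,w→18 71:2→71,t→67,g→53,6→71,w→18 72:2→72,t→84,g→74,6→72,w→13 73:2→73,t→13,g→85,6→73,w→73 74:2→74,t→85,g→74,6→13,w→13 75:2→75,t→84,g→75,6→75,w→13 76:2→76,t→81,g→75,6→76,w→18 77:2→13,t→13,g→77,6→77,w→13 78:2→78,t→59,g→37,6→86,w→64 79:2→68,t→86,g→40,6→79,w→18 80:2→80,t→78,g→23,6→87,w→64 81:2→81,t→13,g→85,6→81,w→88 82:2→82,t→81,g→74,6→82,w→88 83:2→83,t→82,g→53,6→83,w→64 84:2→84,t→13,g→85,6→84,w→13 85:2→85,t→13,g→85,6→13,w→13 86:2→89,t→59,g→56,6→86,w→64 87:2→83,t→86,g→40,6→87,w→64 88:2→13,t→13,g→90,6→88,w→88 89:2→89,t→81,g→75,6→89,w→64 90:2→13,t→13,g→90,6→13,w→13 (ε-aug+det+¬).
'gw': |S_i|=[96, 21, 1] end={s70} — reject; 2/2 deletions ∈↓L.
'2ttt': run [96, 71, 40, 14, 1] end={s70} rej; 4/4 single-dels accept.
'6twt': N↓-sim [96, 88, 67, 11, 1] end={s70} rej; 4/4 deletions ∈↓L.
't6ttw2': N↓-sim [96, 84, 73, 51, 37, 7, 1] end={s70} rej; 6/6 single-dels accept.
'w62tg6': N↓-sim [96, 73, 51, 31, 14, 4, 1] end={s70} — reject; 6/6 single-dels accept.
5 words, ⪯-incomp.


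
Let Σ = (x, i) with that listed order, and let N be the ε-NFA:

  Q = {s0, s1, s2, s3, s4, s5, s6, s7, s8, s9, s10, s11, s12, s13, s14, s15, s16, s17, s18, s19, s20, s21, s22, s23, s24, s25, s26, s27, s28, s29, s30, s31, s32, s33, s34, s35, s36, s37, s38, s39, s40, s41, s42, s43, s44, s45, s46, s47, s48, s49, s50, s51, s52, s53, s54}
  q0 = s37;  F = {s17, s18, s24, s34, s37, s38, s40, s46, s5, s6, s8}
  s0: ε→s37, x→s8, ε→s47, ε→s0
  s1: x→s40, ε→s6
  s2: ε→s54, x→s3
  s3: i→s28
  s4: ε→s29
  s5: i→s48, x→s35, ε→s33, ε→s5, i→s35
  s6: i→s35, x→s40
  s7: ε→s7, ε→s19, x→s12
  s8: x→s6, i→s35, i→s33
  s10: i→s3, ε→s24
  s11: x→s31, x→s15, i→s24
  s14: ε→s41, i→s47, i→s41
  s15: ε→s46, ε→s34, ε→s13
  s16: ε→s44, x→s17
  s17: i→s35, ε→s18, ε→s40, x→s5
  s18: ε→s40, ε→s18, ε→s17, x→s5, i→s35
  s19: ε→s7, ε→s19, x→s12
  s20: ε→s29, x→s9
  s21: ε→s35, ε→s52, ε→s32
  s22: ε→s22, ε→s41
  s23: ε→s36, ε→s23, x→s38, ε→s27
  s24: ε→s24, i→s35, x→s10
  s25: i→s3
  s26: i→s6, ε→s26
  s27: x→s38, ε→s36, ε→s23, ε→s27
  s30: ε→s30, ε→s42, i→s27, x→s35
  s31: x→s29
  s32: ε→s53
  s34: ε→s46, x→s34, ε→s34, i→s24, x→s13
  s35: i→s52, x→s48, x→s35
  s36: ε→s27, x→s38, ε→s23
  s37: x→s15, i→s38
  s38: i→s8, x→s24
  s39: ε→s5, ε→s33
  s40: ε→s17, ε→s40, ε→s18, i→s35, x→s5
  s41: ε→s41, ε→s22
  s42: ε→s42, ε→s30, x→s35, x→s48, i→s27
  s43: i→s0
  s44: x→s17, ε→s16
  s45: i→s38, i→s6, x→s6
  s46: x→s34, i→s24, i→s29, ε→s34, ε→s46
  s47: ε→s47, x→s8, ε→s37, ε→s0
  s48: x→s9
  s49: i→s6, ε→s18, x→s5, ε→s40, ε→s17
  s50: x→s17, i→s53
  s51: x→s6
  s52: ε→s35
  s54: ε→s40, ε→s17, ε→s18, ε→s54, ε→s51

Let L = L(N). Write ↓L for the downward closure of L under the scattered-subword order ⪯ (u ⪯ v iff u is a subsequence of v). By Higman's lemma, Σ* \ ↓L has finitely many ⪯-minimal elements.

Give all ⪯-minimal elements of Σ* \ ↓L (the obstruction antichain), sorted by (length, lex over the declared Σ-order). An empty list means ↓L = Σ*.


Antichain: [xii, ixi, iii, iixxxx].

|Q|=55, |F|=11, |δ|=134 (68 ε).
min D↑ (9 st, q0=0, F={5}): 0:x→1,i→2 1:x→1,i→3 2:x→3,i→4 3:x→3,i→5 4:x→6,i→5 5:x→5,i→5 6:x→7,i→5 7:x→8,i→5 8:x→5,i→5 [Hopcroft].
'xii': |S_i|=[22, 19, 9, 6] end={s28,s3,s35,s48,s52,s9} rej; 3/3 single-dels accept.
'ixi': run [22, 17, 14, 6] end={s28,s3,s35,s48,s52,s9} ∉↓L; 3/3 deletions ∈↓L.
'iii': run [22, 17, 13, 6] end={s28,s33,s35,s48,s52,s9} ∉↓L; 3/3 del acc.
'iixxxx': N↓-sim [22, 17, 13, 10, 9, 6, 4] end={s35,s48,s52,s9} rej; 6/6 single-dels accept.
4 minimals (antichain).
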